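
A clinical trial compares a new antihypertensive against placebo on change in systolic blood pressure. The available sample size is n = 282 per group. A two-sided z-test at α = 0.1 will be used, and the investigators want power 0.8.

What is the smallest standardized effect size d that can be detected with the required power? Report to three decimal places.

Required noncentrality: δ = z_{0.05} + z_{0.20} = 1.645 + 0.842 = 2.486.
(The second rejection-region term Φ(−δ − z_{α/2}) is negligible and dropped.)
δ = d·√(n/2) ⇒ d = δ/√(n/2) = 2.486/√(282/2) = 0.2094.

d ≈ 0.209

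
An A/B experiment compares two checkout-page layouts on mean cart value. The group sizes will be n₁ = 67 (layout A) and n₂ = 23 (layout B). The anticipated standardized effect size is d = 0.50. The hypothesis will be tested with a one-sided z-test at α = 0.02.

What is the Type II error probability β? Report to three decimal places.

Noncentrality parameter: δ = d / √(1/n₁ + 1/n₂) = 0.50 / √(1/67 + 1/23) = 2.0690
Critical value for a one-sided test at α = 0.02: z_α = 2.054.
Power = Φ(δ − 2.054) = Φ(0.015) = 0.5061.
Type II error: β = 1 − power = 1 − 0.5061 = 0.4939.

β ≈ 0.494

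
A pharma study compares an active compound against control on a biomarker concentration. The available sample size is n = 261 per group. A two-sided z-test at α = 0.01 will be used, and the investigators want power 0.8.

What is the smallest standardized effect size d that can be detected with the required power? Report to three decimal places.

d ≈ 0.299

Need Φ(δ − 2.576) = 0.8, so δ = 2.576 + 0.842 = 3.417.
(Lower-tail contribution to power is negligible for δ > 0.)
δ = d·√(n/2) ⇒ d = δ/√(n/2) = 3.417/√(261/2) = 0.2992.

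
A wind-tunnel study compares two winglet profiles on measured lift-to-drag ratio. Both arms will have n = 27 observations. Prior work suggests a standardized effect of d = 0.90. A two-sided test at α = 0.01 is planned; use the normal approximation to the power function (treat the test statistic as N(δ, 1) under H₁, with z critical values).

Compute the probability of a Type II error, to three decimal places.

Noncentrality parameter: δ = d·√(n/2) = 0.90 × √(27/2) = 3.3068
Two-sided α = 0.01 → critical value z_{0.005} = 2.576.
Power = Φ(δ − 2.576) + Φ(−δ − 2.576) = Φ(0.731) + Φ(-5.883) = 0.7676 + 0.0000 = 0.7676.
Type II error: β = 1 − power = 1 − 0.7676 = 0.2324.

β ≈ 0.232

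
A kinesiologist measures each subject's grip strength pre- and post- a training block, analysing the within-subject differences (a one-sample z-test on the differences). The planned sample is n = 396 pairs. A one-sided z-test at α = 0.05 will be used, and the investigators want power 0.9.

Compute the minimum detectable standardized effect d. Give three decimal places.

Required noncentrality: δ = z_{0.05} + z_{0.10} = 1.645 + 1.282 = 2.926.
δ = d·√n ⇒ d = δ/√n = 2.926/√396 = 0.1471.

d ≈ 0.147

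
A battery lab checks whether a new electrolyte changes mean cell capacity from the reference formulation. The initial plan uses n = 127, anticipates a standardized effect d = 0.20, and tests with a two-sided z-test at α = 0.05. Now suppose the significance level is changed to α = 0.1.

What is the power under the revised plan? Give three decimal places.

δ = d·√n = 0.20 × √127 = 2.2539 (unchanged). New critical value: z_{0.05} = 1.645.
Revised power = Φ(δ − 1.645) + Φ(−δ − 1.645) = Φ(0.609) + Φ(-3.899) = 0.7287 + 0.0000 = 0.7288.

Power ≈ 0.729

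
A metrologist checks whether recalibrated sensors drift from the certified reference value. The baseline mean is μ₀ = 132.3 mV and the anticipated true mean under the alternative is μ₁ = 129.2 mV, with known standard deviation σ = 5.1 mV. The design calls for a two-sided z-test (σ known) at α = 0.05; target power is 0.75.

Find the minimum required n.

n = 19

Standardized effect: d = |μ₁ − μ₀| / σ = |129.2 − 132.3| / 5.1 = 0.6078
For power 0.75 need Φ(δ − z_{0.025}) = 0.75, so δ = z_{0.025} + z_{0.25} = 1.960 + 0.674 = 2.634.
(The Φ(−δ − z_{α/2}) term is vanishingly small for δ > 0 and is dropped in the standard sample-size formula.)
δ = d·√n ⇒ n = (δ/d)² = (2.634 / 0.6078)² = 18.78.
Rounding up, n = 19.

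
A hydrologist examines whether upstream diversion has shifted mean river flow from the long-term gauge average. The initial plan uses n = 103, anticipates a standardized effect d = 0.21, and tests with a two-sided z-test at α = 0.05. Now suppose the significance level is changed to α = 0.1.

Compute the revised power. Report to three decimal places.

δ = d·√n = 0.21 × √103 = 2.1313 (unchanged). New critical value: z_{0.05} = 1.645.
Revised power = Φ(δ − 1.645) + Φ(−δ − 1.645) = Φ(0.486) + Φ(-3.776) = 0.6867 + 0.0001 = 0.6867.

Power ≈ 0.687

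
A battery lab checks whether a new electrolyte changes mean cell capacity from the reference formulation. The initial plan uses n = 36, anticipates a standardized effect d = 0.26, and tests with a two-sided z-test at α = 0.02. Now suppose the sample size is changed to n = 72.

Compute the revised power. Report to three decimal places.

With n = 72: δ = d·√n = 0.26 × √72 = 2.2062. Critical value z_{0.01} = 2.326.
Revised power = Φ(δ − 2.326) + Φ(−δ − 2.326) = Φ(-0.120) + Φ(-4.533) = 0.4522 + 0.0000 = 0.4522.

Power ≈ 0.452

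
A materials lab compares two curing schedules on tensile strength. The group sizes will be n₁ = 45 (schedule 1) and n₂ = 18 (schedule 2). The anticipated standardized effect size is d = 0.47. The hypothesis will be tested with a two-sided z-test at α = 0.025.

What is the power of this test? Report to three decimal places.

Power ≈ 0.289

Noncentrality parameter: δ = d / √(1/n₁ + 1/n₂) = 0.47 / √(1/45 + 1/18) = 1.6853
Critical value for a two-sided test at α = 0.025: z_{α/2} = 2.241.
Power = Φ(δ − 2.241) + Φ(−δ − 2.241) = Φ(-0.556) + Φ(-3.927) = 0.2891 + 0.0000 = 0.2891.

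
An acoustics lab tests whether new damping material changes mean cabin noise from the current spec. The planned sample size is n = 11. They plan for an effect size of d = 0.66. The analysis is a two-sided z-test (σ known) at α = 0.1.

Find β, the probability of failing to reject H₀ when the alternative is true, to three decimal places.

β ≈ 0.293

Noncentrality parameter: δ = d·√n = 0.66 × √11 = 2.1890
Two-sided α = 0.1 → critical value z_{0.05} = 1.645.
Power = Φ(δ − 1.645) + Φ(−δ − 1.645) = Φ(0.544) + Φ(-3.834) = 0.7068 + 0.0001 = 0.7069.
Type II error: β = 1 − power = 1 − 0.7069 = 0.2931.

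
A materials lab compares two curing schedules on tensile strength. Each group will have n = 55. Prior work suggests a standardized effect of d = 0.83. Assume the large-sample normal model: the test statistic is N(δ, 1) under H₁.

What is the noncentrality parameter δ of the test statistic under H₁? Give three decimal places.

The noncentrality parameter scales effect size by the design's sample-size factor: δ = d·√(n/2) = 0.83 × √(55/2) = 4.3526

δ ≈ 4.353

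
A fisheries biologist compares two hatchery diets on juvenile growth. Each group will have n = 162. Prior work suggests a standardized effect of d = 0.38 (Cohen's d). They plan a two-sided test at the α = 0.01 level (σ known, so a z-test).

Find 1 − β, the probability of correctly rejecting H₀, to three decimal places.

Power ≈ 0.801

Noncentrality parameter: δ = d·√(n/2) = 0.38 × √(162/2) = 3.4200
Two-sided α = 0.01 → critical value z_{0.005} = 2.576.
Power = Φ(δ − 2.576) + Φ(−δ − 2.576) = Φ(0.844) + Φ(-5.996) = 0.8007 + 0.0000 = 0.8007.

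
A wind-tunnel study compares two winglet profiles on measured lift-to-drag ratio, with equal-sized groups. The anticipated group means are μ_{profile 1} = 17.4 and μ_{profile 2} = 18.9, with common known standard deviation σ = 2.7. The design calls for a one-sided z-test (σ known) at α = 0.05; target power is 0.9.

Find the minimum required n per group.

Standardized effect: d = |μ_{profile 1} − μ_{profile 2}| / σ = |17.4 − 18.9| / 2.7 = 0.5556
Set Φ(δ − 1.645) = 0.9; then δ − 1.645 = Φ⁻¹(0.9) = 1.282, giving δ = 2.926.
δ = d·√(n/2) ⇒ n = 2(δ/d)² = 2 × (2.926 / 0.5556)² = 55.49.
Rounding up, n = 56 per group.

n = 56 per group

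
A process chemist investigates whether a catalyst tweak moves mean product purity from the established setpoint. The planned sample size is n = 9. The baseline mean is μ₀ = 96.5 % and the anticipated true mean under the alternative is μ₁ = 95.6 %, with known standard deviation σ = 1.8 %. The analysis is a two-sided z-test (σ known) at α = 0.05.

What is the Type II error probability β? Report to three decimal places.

Standardized effect: d = |μ₁ − μ₀| / σ = |95.6 − 96.5| / 1.8 = 0.5000
Noncentrality parameter: δ = d·√n = 0.5000 × √9 = 1.5000
Two-sided α = 0.05 → critical value z_{0.025} = 1.960.
Power = Φ(δ − 1.960) + Φ(−δ − 1.960) = Φ(-0.460) + Φ(-3.460) = 0.3228 + 0.0003 = 0.3230.
Type II error: β = 1 − power = 1 − 0.3230 = 0.6770.

β ≈ 0.677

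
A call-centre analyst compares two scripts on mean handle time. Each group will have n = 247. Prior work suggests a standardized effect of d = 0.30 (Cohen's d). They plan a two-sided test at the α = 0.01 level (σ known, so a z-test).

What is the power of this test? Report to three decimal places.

Noncentrality parameter: λ = d·√(n/2) = 0.30 × √(247/2) = 3.3339
Two-sided α = 0.01 → critical value z_{0.005} = 2.576.
Power = Φ(λ − 2.576) + Φ(−λ − 2.576) = Φ(0.758) + Φ(-5.910) = 0.7758 + 0.0000 = 0.7758.

Power ≈ 0.776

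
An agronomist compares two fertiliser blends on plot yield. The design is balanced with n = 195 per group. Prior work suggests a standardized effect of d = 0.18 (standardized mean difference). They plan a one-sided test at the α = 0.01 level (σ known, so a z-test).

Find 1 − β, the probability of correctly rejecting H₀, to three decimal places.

Power ≈ 0.292

Noncentrality parameter: δ = d·√(n/2) = 0.18 × √(195/2) = 1.7774
One-sided α = 0.01 → critical value z_{0.01} = 2.326.
Power = Φ(δ − 2.326) = Φ(-0.549) = 0.2915.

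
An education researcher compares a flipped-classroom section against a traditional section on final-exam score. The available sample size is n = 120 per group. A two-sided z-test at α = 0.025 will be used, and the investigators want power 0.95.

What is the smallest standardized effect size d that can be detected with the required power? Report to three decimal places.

d ≈ 0.502

Required noncentrality: δ = z_{0.0125} + z_{0.05} = 2.241 + 1.645 = 3.886.
(The second rejection-region term Φ(−δ − z_{α/2}) is negligible and dropped.)
δ = d·√(n/2) ⇒ d = δ/√(n/2) = 3.886/√(120/2) = 0.5017.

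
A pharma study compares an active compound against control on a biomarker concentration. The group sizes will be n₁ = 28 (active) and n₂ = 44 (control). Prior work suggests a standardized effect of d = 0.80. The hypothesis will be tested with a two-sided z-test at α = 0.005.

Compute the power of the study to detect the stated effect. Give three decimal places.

Power ≈ 0.692

Noncentrality parameter: δ = d / √(1/n₁ + 1/n₂) = 0.80 / √(1/28 + 1/44) = 3.3092
Two-sided α = 0.005 → critical value z_{0.0025} = 2.807.
Power = Φ(δ − 2.807) + Φ(−δ − 2.807) = Φ(0.502) + Φ(-6.116) = 0.6922 + 0.0000 = 0.6922.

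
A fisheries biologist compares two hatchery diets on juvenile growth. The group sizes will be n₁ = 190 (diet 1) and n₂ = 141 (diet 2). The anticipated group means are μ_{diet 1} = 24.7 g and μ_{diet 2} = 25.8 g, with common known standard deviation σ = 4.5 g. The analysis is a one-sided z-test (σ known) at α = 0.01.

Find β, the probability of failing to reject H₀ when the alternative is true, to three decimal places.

β ≈ 0.551

Standardized effect: d = |μ_{diet 1} − μ_{diet 2}| / σ = |24.7 − 25.8| / 4.5 = 0.2444
Noncentrality parameter: δ = d / √(1/n₁ + 1/n₂) = 0.2444 / √(1/190 + 1/141) = 2.1991
Critical value for a one-sided test at α = 0.01: z_α = 2.326.
Power = Φ(δ − 2.326) = Φ(-0.127) = 0.4494.
Type II error: β = 1 − power = 1 − 0.4494 = 0.5506.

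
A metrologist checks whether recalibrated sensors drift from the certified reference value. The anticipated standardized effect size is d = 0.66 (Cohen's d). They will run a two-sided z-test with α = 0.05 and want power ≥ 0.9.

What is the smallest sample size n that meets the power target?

n = 25

For power 0.9 need Φ(δ − z_{0.025}) = 0.9, so δ = z_{0.025} + z_{0.10} = 1.960 + 1.282 = 3.242.
(Ignoring the negligible lower-tail rejection probability gives the usual closed-form inversion.)
δ = d·√n ⇒ n = (δ/d)² = (3.242 / 0.66)² = 24.12.
Rounding up, n = 25.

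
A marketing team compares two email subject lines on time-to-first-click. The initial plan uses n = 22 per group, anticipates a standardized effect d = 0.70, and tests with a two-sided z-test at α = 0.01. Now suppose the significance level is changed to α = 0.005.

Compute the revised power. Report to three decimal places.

Power ≈ 0.314

δ = d·√(n/2) = 0.70 × √(22/2) = 2.3216 (unchanged). New critical value: z_{0.0025} = 2.807.
Revised power = Φ(δ − 2.807) + Φ(−δ − 2.807) = Φ(-0.485) + Φ(-5.129) = 0.3137 + 0.0000 = 0.3137.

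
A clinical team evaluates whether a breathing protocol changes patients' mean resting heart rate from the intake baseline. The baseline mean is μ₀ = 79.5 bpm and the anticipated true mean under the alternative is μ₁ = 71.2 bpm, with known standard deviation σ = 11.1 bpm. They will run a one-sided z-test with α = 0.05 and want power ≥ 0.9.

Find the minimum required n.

n = 16

Standardized effect: d = |μ₁ − μ₀| / σ = |71.2 − 79.5| / 11.1 = 0.7477
Set Φ(δ − 1.645) = 0.9; then δ − 1.645 = Φ⁻¹(0.9) = 1.282, giving δ = 2.926.
δ = d·√n ⇒ n = (δ/d)² = (2.926 / 0.7477)² = 15.32.
Rounding up, n = 16.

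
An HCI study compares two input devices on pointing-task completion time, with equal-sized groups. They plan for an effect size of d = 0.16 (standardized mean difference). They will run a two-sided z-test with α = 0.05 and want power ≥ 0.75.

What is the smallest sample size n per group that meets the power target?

For power 0.75 need Φ(δ − z_{0.025}) = 0.75, so δ = z_{0.025} + z_{0.25} = 1.960 + 0.674 = 2.634.
(For δ > 0 the lower-tail rejection region contributes negligibly to power, so the one-term inversion is standard.)
δ = d·√(n/2) ⇒ n = 2(δ/d)² = 2 × (2.634 / 0.16)² = 542.21.
Round up to the next whole unit.

n = 543 per group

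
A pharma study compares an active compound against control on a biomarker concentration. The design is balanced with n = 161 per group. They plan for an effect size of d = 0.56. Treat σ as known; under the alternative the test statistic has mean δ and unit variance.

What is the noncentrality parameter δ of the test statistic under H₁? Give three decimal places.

δ ≈ 5.024

δ = d·√(n/2) = 0.56 × √(161/2) = 5.0244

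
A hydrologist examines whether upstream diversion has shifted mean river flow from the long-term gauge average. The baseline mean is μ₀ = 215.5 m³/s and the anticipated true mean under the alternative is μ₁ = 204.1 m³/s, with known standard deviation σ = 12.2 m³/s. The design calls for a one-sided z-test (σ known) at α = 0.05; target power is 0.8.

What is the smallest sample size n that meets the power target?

n = 8

Standardized effect: d = |μ₁ − μ₀| / σ = |204.1 − 215.5| / 12.2 = 0.9344
For power 0.8 need Φ(δ − z_{0.05}) = 0.8, so δ = z_{0.05} + z_{0.20} = 1.645 + 0.842 = 2.486.
δ = d·√n ⇒ n = (δ/d)² = (2.486 / 0.9344)² = 7.08.
Rounding up, n = 8.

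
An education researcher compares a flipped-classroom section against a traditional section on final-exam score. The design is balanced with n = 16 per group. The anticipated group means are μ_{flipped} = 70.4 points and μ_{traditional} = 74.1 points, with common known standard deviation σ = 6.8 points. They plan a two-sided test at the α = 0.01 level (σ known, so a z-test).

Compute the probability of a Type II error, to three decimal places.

β ≈ 0.850

Standardized effect: d = |μ_{flipped} − μ_{traditional}| / σ = |70.4 − 74.1| / 6.8 = 0.5441
Noncentrality parameter: δ = d·√(n/2) = 0.5441 × √(16/2) = 1.5390
Critical value for a two-sided test at α = 0.01: z_{α/2} = 2.576.
Power = Φ(δ − 2.576) + Φ(−δ − 2.576) = Φ(-1.037) + Φ(-4.115) = 0.1499 + 0.0000 = 0.1499.
Type II error: β = 1 − power = 1 − 0.1499 = 0.8501.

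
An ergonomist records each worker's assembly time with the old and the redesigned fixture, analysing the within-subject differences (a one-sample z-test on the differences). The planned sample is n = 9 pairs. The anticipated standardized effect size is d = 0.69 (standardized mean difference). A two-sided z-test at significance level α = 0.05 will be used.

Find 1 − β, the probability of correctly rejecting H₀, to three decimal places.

Power ≈ 0.544

Noncentrality parameter: δ = d·√n = 0.69 × √9 = 2.0700
Critical value for a two-sided test at α = 0.05: z_{α/2} = 1.960.
Power = Φ(δ − 1.960) + Φ(−δ − 1.960) = Φ(0.110) + Φ(-4.030) = 0.5438 + 0.0000 = 0.5438.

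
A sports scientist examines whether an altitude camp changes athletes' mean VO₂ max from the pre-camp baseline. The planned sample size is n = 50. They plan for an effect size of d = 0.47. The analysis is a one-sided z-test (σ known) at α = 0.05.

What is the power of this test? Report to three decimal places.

Noncentrality parameter: δ = d·√n = 0.47 × √50 = 3.3234
One-sided α = 0.05 → critical value z_{0.05} = 1.645.
Power = P(Z > 1.645 − δ) = Φ(1.679) = 0.9534.

Power ≈ 0.953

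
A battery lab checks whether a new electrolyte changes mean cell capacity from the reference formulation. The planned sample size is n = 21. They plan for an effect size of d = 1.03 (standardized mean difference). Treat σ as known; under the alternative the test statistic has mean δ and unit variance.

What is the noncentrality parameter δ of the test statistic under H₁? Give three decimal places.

δ = d·√n = 1.03 × √21 = 4.7201

δ ≈ 4.720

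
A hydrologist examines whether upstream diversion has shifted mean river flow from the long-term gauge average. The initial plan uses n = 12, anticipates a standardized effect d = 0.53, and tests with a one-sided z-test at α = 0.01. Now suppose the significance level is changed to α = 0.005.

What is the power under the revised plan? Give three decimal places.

Power ≈ 0.230

δ = d·√n = 0.53 × √12 = 1.8360 (unchanged). New critical value: z_{0.005} = 2.576.
Revised power = P(Z > 2.576 − δ) = Φ(-0.740) = 0.2297.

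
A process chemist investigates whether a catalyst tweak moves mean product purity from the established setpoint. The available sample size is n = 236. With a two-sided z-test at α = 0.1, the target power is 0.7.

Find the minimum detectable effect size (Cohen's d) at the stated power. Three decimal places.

Need Φ(δ − 1.645) = 0.7, so δ = 1.645 + 0.524 = 2.169.
(Lower-tail contribution to power is negligible for δ > 0.)
δ = d·√n ⇒ d = δ/√n = 2.169/√236 = 0.1412.

d ≈ 0.141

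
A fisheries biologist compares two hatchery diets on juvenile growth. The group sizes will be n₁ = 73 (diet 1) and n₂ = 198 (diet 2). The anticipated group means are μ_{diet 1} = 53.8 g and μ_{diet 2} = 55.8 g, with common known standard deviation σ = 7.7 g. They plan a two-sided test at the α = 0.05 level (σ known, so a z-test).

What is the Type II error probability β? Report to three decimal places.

Standardized effect: d = |μ_{diet 1} − μ_{diet 2}| / σ = |53.8 − 55.8| / 7.7 = 0.2597
Noncentrality parameter: δ = d / √(1/n₁ + 1/n₂) = 0.2597 / √(1/73 + 1/198) = 1.8969
Critical value for a two-sided test at α = 0.05: z_{α/2} = 1.960.
Power = Φ(δ − 1.960) + Φ(−δ − 1.960) = Φ(-0.063) + Φ(-3.857) = 0.4749 + 0.0001 = 0.4749.
Type II error: β = 1 − power = 1 − 0.4749 = 0.5251.

β ≈ 0.525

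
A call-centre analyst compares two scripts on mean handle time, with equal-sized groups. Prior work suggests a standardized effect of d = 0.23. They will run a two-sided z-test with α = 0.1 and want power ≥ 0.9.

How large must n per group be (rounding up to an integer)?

For power 0.9 need Φ(δ − z_{0.05}) = 0.9, so δ = z_{0.05} + z_{0.10} = 1.645 + 1.282 = 2.926.
(Ignoring the negligible lower-tail rejection probability gives the usual closed-form inversion.)
δ = d·√(n/2) ⇒ n = 2(δ/d)² = 2 × (2.926 / 0.23)² = 323.77.
Rounding up, n = 324 per group.

n = 324 per group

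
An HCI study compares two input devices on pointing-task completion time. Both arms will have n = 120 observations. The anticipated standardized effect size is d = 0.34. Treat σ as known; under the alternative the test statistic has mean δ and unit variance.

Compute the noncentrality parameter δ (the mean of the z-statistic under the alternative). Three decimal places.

δ ≈ 2.634

δ = d·√(n/2) = 0.34 × √(120/2) = 2.6336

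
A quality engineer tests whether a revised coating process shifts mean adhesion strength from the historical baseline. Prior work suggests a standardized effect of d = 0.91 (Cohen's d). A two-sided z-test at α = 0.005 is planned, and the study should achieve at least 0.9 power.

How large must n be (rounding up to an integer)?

For power 0.9 need Φ(δ − z_{0.0025}) = 0.9, so δ = z_{0.0025} + z_{0.10} = 2.807 + 1.282 = 4.089.
(Ignoring the negligible lower-tail rejection probability gives the usual closed-form inversion.)
δ = d·√n ⇒ n = (δ/d)² = (4.089 / 0.91)² = 20.19.
Round up to the next whole unit.

n = 21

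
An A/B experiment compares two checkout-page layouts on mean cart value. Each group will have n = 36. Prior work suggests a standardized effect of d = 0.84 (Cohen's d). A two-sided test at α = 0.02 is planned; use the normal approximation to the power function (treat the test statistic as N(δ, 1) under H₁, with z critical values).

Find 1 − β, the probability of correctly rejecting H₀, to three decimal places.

Noncentrality parameter: δ = d·√(n/2) = 0.84 × √(36/2) = 3.5638
Critical value for a two-sided test at α = 0.02: z_{α/2} = 2.326.
Power = Φ(δ − 2.326) + Φ(−δ − 2.326) = Φ(1.237) + Φ(-5.890) = 0.8920 + 0.0000 = 0.8920.

Power ≈ 0.892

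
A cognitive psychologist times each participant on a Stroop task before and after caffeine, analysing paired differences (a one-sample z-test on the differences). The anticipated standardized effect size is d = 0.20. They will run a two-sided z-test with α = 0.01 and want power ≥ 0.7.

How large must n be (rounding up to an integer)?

n = 241

Set Φ(δ − 2.576) = 0.7; then δ − 2.576 = Φ⁻¹(0.7) = 0.524, giving δ = 3.100.
(For δ > 0 the lower-tail rejection region contributes negligibly to power, so the one-term inversion is standard.)
δ = d·√n ⇒ n = (δ/d)² = (3.100 / 0.20)² = 240.29.
Rounding up, n = 241.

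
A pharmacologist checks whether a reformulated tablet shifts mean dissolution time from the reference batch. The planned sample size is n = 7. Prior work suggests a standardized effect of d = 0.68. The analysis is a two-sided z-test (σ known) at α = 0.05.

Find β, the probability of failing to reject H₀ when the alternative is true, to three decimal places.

β ≈ 0.564

Noncentrality parameter: δ = d·√n = 0.68 × √7 = 1.7991
Two-sided α = 0.05 → critical value z_{0.025} = 1.960.
Power = Φ(δ − 1.960) + Φ(−δ − 1.960) = Φ(-0.161) + Φ(-3.759) = 0.4361 + 0.0001 = 0.4362.
Type II error: β = 1 − power = 1 − 0.4362 = 0.5638.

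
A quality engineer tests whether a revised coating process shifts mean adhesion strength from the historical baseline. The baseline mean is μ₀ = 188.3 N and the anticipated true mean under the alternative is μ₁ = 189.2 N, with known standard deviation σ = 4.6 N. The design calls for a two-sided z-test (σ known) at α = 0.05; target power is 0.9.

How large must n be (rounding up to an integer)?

n = 275

Standardized effect: d = |μ₁ − μ₀| / σ = |189.2 − 188.3| / 4.6 = 0.1957
Set Φ(δ − 1.960) = 0.9; then δ − 1.960 = Φ⁻¹(0.9) = 1.282, giving δ = 3.242.
(Ignoring the negligible lower-tail rejection probability gives the usual closed-form inversion.)
δ = d·√n ⇒ n = (δ/d)² = (3.242 / 0.1957)² = 274.49.
Rounding up, n = 275.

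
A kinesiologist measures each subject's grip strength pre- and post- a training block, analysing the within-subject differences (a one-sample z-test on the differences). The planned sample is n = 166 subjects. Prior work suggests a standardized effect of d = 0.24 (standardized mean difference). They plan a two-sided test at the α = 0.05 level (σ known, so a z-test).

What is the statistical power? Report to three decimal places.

Noncentrality parameter: δ = d·√n = 0.24 × √166 = 3.0922
Two-sided α = 0.05 → critical value z_{0.025} = 1.960.
Power = Φ(δ − 1.960) + Φ(−δ − 1.960) = Φ(1.132) + Φ(-5.052) = 0.8712 + 0.0000 = 0.8712.

Power ≈ 0.871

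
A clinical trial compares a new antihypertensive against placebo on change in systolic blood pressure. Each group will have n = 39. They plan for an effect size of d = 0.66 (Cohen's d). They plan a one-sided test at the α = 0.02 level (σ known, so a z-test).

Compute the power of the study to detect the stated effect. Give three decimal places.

Power ≈ 0.805

Noncentrality parameter: δ = d·√(n/2) = 0.66 × √(39/2) = 2.9145
One-sided α = 0.02 → critical value z_{0.02} = 2.054.
Power = P(Z > 2.054 − δ) = Φ(0.861) = 0.8053.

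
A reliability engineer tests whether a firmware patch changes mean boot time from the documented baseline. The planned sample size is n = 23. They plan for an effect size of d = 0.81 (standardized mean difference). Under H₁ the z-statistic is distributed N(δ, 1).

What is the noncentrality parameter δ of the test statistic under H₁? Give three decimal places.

δ = d·√n = 0.81 × √23 = 3.8846

δ ≈ 3.885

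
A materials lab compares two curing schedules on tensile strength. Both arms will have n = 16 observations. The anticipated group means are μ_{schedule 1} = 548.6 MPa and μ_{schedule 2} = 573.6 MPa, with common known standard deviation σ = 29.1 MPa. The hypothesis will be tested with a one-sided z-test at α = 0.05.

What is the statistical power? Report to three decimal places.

Power ≈ 0.784

Standardized effect: d = |μ_{schedule 1} − μ_{schedule 2}| / σ = |548.6 − 573.6| / 29.1 = 0.8591
Noncentrality parameter: δ = d·√(n/2) = 0.8591 × √(16/2) = 2.4299
One-sided α = 0.05 → critical value z_{0.05} = 1.645.
Power = Φ(δ − 1.645) = Φ(0.785) = 0.7838.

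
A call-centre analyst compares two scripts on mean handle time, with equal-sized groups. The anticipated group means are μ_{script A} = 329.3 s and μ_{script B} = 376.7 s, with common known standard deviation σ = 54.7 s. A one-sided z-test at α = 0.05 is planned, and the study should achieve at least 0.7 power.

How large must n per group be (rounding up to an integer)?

Standardized effect: d = |μ_{script A} − μ_{script B}| / σ = |329.3 − 376.7| / 54.7 = 0.8665
For power 0.7 need Φ(δ − z_{0.05}) = 0.7, so δ = z_{0.05} + z_{0.30} = 1.645 + 0.524 = 2.169.
δ = d·√(n/2) ⇒ n = 2(δ/d)² = 2 × (2.169 / 0.8665)² = 12.53.
Rounding up, n = 13 per group.

n = 13 per group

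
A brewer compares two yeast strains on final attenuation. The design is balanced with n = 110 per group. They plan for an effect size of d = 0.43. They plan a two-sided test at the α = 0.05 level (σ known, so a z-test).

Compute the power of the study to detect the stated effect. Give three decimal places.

Noncentrality parameter: δ = d·√(n/2) = 0.43 × √(110/2) = 3.1890
Critical value for a two-sided test at α = 0.05: z_{α/2} = 1.960.
Power = Φ(δ − 1.960) + Φ(−δ − 1.960) = Φ(1.229) + Φ(-5.149) = 0.8905 + 0.0000 = 0.8905.

Power ≈ 0.890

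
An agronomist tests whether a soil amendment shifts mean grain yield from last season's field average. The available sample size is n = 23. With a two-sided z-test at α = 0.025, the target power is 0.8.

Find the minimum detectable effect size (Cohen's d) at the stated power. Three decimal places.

d ≈ 0.643

Required noncentrality: δ = z_{0.0125} + z_{0.20} = 2.241 + 0.842 = 3.083.
(Lower-tail contribution to power is negligible for δ > 0.)
δ = d·√n ⇒ d = δ/√n = 3.083/√23 = 0.6429.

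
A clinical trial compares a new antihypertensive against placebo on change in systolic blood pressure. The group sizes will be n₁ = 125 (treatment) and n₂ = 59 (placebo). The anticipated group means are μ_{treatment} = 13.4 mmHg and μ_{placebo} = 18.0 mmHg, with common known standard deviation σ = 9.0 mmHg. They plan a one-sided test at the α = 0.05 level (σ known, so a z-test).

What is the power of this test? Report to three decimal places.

Power ≈ 0.944

Standardized effect: d = |μ_{treatment} − μ_{placebo}| / σ = |13.4 − 18.0| / 9.0 = 0.5111
Noncentrality parameter: δ = d / √(1/n₁ + 1/n₂) = 0.5111 / √(1/125 + 1/59) = 3.2358
Critical value for a one-sided test at α = 0.05: z_α = 1.645.
Power = P(Z > 1.645 − δ) = Φ(1.591) = 0.9442.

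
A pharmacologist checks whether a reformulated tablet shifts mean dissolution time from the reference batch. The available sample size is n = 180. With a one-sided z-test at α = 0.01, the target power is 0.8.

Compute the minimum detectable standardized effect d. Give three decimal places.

d ≈ 0.236

Required noncentrality: δ = z_{0.01} + z_{0.20} = 2.326 + 0.842 = 3.168.
δ = d·√n ⇒ d = δ/√n = 3.168/√180 = 0.2361.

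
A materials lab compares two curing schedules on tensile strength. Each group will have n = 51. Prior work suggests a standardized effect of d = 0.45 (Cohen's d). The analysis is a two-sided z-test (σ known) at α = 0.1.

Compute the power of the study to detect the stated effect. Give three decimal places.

Noncentrality parameter: δ = d·√(n/2) = 0.45 × √(51/2) = 2.2724
Critical value for a two-sided test at α = 0.1: z_{α/2} = 1.645.
Power = Φ(δ − 1.645) + Φ(−δ − 1.645) = Φ(0.628) + Φ(-3.917) = 0.7348 + 0.0000 = 0.7349.

Power ≈ 0.735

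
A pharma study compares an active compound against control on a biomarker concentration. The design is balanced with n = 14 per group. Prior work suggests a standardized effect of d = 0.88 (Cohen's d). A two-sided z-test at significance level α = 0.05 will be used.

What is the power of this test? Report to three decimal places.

Power ≈ 0.644

Noncentrality parameter: δ = d·√(n/2) = 0.88 × √(14/2) = 2.3283
Two-sided α = 0.05 → critical value z_{0.025} = 1.960.
Power = Φ(δ − 1.960) + Φ(−δ − 1.960) = Φ(0.368) + Φ(-4.288) = 0.6437 + 0.0000 = 0.6437.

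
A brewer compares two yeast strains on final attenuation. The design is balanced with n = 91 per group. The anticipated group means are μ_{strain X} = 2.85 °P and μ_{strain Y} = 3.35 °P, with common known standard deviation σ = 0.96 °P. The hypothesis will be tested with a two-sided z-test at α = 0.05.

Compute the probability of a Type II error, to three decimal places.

β ≈ 0.060

Standardized effect: d = |μ_{strain X} − μ_{strain Y}| / σ = |2.85 − 3.35| / 0.96 = 0.5208
Noncentrality parameter: δ = d·√(n/2) = 0.5208 × √(91/2) = 3.5132
Two-sided α = 0.05 → critical value z_{0.025} = 1.960.
Power = Φ(δ − 1.960) + Φ(−δ − 1.960) = Φ(1.553) + Φ(-5.473) = 0.9398 + 0.0000 = 0.9398.
Type II error: β = 1 − power = 1 − 0.9398 = 0.0602.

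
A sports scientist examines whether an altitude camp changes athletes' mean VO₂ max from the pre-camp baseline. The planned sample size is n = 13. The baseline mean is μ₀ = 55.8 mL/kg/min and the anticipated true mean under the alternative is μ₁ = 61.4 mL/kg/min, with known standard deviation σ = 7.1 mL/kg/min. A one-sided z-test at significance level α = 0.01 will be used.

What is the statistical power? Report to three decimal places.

Power ≈ 0.698

Standardized effect: d = |μ₁ − μ₀| / σ = |61.4 − 55.8| / 7.1 = 0.7887
Noncentrality parameter: δ = d·√n = 0.7887 × √13 = 2.8438
Critical value for a one-sided test at α = 0.01: z_α = 2.326.
Power = P(Z > 2.326 − δ) = Φ(0.517) = 0.6976.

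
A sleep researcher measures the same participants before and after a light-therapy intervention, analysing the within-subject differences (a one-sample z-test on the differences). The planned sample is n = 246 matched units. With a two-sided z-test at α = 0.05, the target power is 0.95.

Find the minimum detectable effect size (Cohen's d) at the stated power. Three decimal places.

Need Φ(δ − 1.960) = 0.95, so δ = 1.960 + 1.645 = 3.605.
(The second rejection-region term Φ(−δ − z_{α/2}) is negligible and dropped.)
δ = d·√n ⇒ d = δ/√n = 3.605/√246 = 0.2298.

d ≈ 0.230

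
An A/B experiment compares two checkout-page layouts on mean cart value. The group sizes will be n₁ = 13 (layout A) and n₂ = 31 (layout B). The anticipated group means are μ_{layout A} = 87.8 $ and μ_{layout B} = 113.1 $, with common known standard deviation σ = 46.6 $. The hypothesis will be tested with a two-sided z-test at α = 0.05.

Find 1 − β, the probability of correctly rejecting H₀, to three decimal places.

Standardized effect: d = |μ_{layout A} − μ_{layout B}| / σ = |87.8 − 113.1| / 46.6 = 0.5429
Noncentrality parameter: δ = d / √(1/n₁ + 1/n₂) = 0.5429 / √(1/13 + 1/31) = 1.6431
Critical value for a two-sided test at α = 0.05: z_{α/2} = 1.960.
Power = Φ(δ − 1.960) + Φ(−δ − 1.960) = Φ(-0.317) + Φ(-3.603) = 0.3757 + 0.0002 = 0.3758.

Power ≈ 0.376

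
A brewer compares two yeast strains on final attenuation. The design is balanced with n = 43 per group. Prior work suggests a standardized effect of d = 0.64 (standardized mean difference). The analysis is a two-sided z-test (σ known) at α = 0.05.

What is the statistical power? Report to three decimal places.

Power ≈ 0.843

Noncentrality parameter: δ = d·√(n/2) = 0.64 × √(43/2) = 2.9676
Critical value for a two-sided test at α = 0.05: z_{α/2} = 1.960.
Power = Φ(δ − 1.960) + Φ(−δ − 1.960) = Φ(1.008) + Φ(-4.928) = 0.8432 + 0.0000 = 0.8432.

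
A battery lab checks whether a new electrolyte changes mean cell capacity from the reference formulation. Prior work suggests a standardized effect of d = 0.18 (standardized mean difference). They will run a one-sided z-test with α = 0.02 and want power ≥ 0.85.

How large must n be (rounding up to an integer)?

n = 295

Set Φ(δ − 2.054) = 0.85; then δ − 2.054 = Φ⁻¹(0.85) = 1.036, giving δ = 3.090.
δ = d·√n ⇒ n = (δ/d)² = (3.090 / 0.18)² = 294.73.
Round up to the next whole unit.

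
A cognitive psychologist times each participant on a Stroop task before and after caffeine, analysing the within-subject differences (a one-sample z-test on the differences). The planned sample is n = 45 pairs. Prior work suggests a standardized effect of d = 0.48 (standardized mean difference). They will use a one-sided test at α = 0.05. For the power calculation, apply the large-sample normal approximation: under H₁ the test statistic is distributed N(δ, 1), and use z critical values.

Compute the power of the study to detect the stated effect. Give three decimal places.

Power ≈ 0.942

Noncentrality parameter: δ = d·√n = 0.48 × √45 = 3.2199
One-sided α = 0.05 → critical value z_{0.05} = 1.645.
Power = P(Z > 1.645 − δ) = Φ(1.575) = 0.9424.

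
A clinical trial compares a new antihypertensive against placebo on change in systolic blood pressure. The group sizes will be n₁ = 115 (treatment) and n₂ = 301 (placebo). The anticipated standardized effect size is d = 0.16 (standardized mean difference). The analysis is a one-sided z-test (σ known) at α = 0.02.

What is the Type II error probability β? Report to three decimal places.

Noncentrality parameter: δ = d / √(1/n₁ + 1/n₂) = 0.16 / √(1/115 + 1/301) = 1.4595
One-sided α = 0.02 → critical value z_{0.02} = 2.054.
Power = Φ(δ − 2.054) = Φ(-0.594) = 0.2762.
Type II error: β = 1 − power = 1 − 0.2762 = 0.7238.

β ≈ 0.724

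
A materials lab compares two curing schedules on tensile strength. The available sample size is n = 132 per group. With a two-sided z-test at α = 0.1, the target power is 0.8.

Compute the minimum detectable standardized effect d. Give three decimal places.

d ≈ 0.306

Need Φ(δ − 1.645) = 0.8, so δ = 1.645 + 0.842 = 2.486.
(The second rejection-region term Φ(−δ − z_{α/2}) is negligible and dropped.)
δ = d·√(n/2) ⇒ d = δ/√(n/2) = 2.486/√(132/2) = 0.3061.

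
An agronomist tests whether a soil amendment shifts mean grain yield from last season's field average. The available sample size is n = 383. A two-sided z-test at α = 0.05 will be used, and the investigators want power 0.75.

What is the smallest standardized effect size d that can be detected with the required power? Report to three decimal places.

Required noncentrality: δ = z_{0.025} + z_{0.25} = 1.960 + 0.674 = 2.634.
(Lower-tail contribution to power is negligible for δ > 0.)
δ = d·√n ⇒ d = δ/√n = 2.634/√383 = 0.1346.

d ≈ 0.135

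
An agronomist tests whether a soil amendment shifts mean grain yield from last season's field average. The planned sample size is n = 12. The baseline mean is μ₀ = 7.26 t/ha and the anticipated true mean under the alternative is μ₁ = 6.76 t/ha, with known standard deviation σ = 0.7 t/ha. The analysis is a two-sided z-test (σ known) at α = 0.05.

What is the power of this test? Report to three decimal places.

Power ≈ 0.697

Standardized effect: d = |μ₁ − μ₀| / σ = |6.76 − 7.26| / 0.7 = 0.7143
Noncentrality parameter: δ = d·√n = 0.7143 × √12 = 2.4744
Critical value for a two-sided test at α = 0.05: z_{α/2} = 1.960.
Power = Φ(δ − 1.960) + Φ(−δ − 1.960) = Φ(0.514) + Φ(-4.434) = 0.6965 + 0.0000 = 0.6965.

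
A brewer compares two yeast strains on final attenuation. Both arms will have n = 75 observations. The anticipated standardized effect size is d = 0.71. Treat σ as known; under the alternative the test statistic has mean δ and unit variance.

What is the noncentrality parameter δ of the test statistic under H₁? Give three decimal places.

δ ≈ 4.348

The noncentrality parameter scales effect size by the design's sample-size factor: δ = d·√(n/2) = 0.71 × √(75/2) = 4.3478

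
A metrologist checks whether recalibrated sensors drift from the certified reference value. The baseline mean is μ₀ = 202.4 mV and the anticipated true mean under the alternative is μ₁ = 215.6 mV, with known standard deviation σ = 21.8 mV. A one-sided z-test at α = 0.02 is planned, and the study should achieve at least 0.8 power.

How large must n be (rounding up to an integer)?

n = 23

Standardized effect: d = |μ₁ − μ₀| / σ = |215.6 − 202.4| / 21.8 = 0.6055
Set Φ(δ − 2.054) = 0.8; then δ − 2.054 = Φ⁻¹(0.8) = 0.842, giving δ = 2.895.
δ = d·√n ⇒ n = (δ/d)² = (2.895 / 0.6055)² = 22.87.
Rounding up, n = 23.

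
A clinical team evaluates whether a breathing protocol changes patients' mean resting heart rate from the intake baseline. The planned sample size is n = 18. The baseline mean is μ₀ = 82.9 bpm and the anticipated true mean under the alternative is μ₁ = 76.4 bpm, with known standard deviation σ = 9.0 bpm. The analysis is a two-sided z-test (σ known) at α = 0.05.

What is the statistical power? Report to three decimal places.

Power ≈ 0.865

Standardized effect: d = |μ₁ − μ₀| / σ = |76.4 − 82.9| / 9.0 = 0.7222
Noncentrality parameter: δ = d·√n = 0.7222 × √18 = 3.0641
Two-sided α = 0.05 → critical value z_{0.025} = 1.960.
Power = Φ(δ − 1.960) + Φ(−δ − 1.960) = Φ(1.104) + Φ(-5.024) = 0.8652 + 0.0000 = 0.8652.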